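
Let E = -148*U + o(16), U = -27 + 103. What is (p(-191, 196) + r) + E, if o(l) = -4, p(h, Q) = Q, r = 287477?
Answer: 276421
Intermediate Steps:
U = 76
E = -11252 (E = -148*76 - 4 = -11248 - 4 = -11252)
(p(-191, 196) + r) + E = (196 + 287477) - 11252 = 287673 - 11252 = 276421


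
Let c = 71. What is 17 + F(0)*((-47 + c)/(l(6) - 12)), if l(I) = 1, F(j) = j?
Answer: 17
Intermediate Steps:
17 + F(0)*((-47 + c)/(l(6) - 12)) = 17 + 0*((-47 + 71)/(1 - 12)) = 17 + 0*(24/(-11)) = 17 + 0*(24*(-1/11)) = 17 + 0*(-24/11) = 17 + 0 = 17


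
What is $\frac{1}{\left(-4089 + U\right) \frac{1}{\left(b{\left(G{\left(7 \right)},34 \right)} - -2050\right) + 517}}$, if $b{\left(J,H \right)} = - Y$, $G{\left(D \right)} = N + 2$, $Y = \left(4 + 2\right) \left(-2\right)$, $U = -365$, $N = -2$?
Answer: $- \frac{2579}{4454} \approx -0.57903$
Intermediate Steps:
$Y = -12$ ($Y = 6 \left(-2\right) = -12$)
$G{\left(D \right)} = 0$ ($G{\left(D \right)} = -2 + 2 = 0$)
$b{\left(J,H \right)} = 12$ ($b{\left(J,H \right)} = \left(-1\right) \left(-12\right) = 12$)
$\frac{1}{\left(-4089 + U\right) \frac{1}{\left(b{\left(G{\left(7 \right)},34 \right)} - -2050\right) + 517}} = \frac{1}{\left(-4089 - 365\right) \frac{1}{\left(12 - -2050\right) + 517}} = \frac{1}{\left(-4454\right) \frac{1}{\left(12 + 2050\right) + 517}} = \frac{1}{\left(-4454\right) \frac{1}{2062 + 517}} = \frac{1}{\left(-4454\right) \frac{1}{2579}} = \frac{1}{- \frac{4454}{2579}} = - \frac{2579}{4454}$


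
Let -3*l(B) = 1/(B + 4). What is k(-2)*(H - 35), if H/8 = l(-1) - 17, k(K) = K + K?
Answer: 6188/9 ≈ 687.56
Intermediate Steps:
k(K) = 2*K
l(B) = -1/(3*(4 + B)) (l(B) = -1/(3*(B + 4)) = -1/(3*(4 + B)))
H = -1232/9 (H = 8*(-1/(12 + 3*(-1)) - 17) = 8*(-1/(12 - 3) - 17) = 8*(-1/9 - 17) = 8*(-1*⅑ - 17) = 8*(-⅑ - 17) = 8*(-154/9) = -1232/9 ≈ -136.89)
k(-2)*(H - 35) = (2*(-2))*(-1232/9 - 35) = -4*(-1547/9) = 6188/9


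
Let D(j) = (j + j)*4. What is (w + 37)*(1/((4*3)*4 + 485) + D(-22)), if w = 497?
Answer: -50092938/533 ≈ -93983.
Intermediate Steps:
D(j) = 8*j (D(j) = (2*j)*4 = 8*j)
(w + 37)*(1/((4*3)*4 + 485) + D(-22)) = (497 + 37)*(1/((4*3)*4 + 485) + 8*(-22)) = 534*(1/(12*4 + 485) - 176) = 534*(1/(48 + 485) - 176) = 534*(1/533 - 176) = 534*(-93807/533) = -50092938/533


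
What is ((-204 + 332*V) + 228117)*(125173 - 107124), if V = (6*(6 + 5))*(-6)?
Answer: 1740663609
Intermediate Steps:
V = -396 (V = (6*11)*(-6) = 66*(-6) = -396)
((-204 + 332*V) + 228117)*(125173 - 107124) = ((-204 + 332*(-396)) + 228117)*(125173 - 107124) = ((-204 - 131472) + 228117)*18049 = (-131676 + 228117)*18049 = 96441*18049 = 1740663609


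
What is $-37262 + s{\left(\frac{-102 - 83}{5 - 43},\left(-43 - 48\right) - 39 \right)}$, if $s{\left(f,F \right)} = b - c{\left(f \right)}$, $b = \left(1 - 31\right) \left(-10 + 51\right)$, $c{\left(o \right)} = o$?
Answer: $- \frac{1462881}{38} \approx -38497.0$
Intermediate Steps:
$b = -1230$ ($b = \left(-30\right) 41 = -1230$)
$s{\left(f,F \right)} = -1230 - f$
$-37262 + s{\left(\frac{-102 - 83}{5 - 43},\left(-43 - 48\right) - 39 \right)} = -37262 - \left(1230 + \frac{-102 - 83}{5 - 43}\right) = -37262 - \left(1230 - \frac{185}{-38}\right) = -37262 - \left(1230 - - \frac{185}{38}\right) = -37262 - \frac{46925}{38} = - \frac{1462881}{38}$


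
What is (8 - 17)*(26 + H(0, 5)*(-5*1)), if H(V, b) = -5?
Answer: -459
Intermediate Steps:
(8 - 17)*(26 + H(0, 5)*(-5*1)) = (8 - 17)*(26 - (-25)) = -9*(26 - 5*(-5)) = -9*(26 + 25) = -9*51 = -459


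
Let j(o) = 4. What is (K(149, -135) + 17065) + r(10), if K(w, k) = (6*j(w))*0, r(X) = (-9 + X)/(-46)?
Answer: 784989/46 ≈ 17065.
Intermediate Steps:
r(X) = 9/46 - X/46 (r(X) = (-9 + X)*(-1/46) = 9/46 - X/46)
K(w, k) = 0 (K(w, k) = (6*4)*0 = 24*0 = 0)
(K(149, -135) + 17065) + r(10) = (0 + 17065) + (9/46 - 1/46*10) = 17065 + (9/46 - 5/23) = 17065 - 1/46 = 784989/46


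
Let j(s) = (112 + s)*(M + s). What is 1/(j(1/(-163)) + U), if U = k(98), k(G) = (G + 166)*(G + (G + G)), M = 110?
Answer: 26569/2389473399 ≈ 1.1119e-5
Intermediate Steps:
j(s) = (110 + s)*(112 + s) (j(s) = (112 + s)*(110 + s) = (110 + s)*(112 + s))
k(G) = 3*G*(166 + G) (k(G) = (166 + G)*(G + 2*G) = (166 + G)*(3*G) = 3*G*(166 + G))
U = 77616 (U = 3*98*(166 + 98) = 3*98*264 = 77616)
1/(j(1/(-163)) + U) = 1/((12320 + (1/(-163))² + 222/(-163)) + 77616) = 1/((12320 + (-1/163)² + 222*(-1/163)) + 77616) = 1/((12320 + 1/26569 - 222/163) + 77616) = 1/(327293895/26569 + 77616) = 1/(2389473399/26569) = 26569/2389473399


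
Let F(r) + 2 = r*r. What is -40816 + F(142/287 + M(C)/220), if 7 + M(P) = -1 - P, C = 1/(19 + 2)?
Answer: -1464539711297519/35879936400 ≈ -40818.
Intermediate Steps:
C = 1/21 ≈ 0.047619
M(P) = -8 - P (M(P) = -7 + (-1 - P) = -8 - P)
F(r) = -2 + r² (F(r) = -2 + r*r = -2 + r²)
-40816 + F(142/287 + M(C)/220) = -40816 + (-2 + (142/287 + (-8 - 1*1/21)/220)²) = -40816 + (-2 + (142*(1/287) + (-8 - 1/21)*(1/220))²) = -40816 + (-2 + (142/287 - 169/21*1/220)²) = -40816 + (-2 + (142/287 - 169/4620)²) = -40816 + (-2 + (86791/189420)²) = -40816 + (-2 + 7532677681/35879936400) = -40816 - 64227195119/35879936400 = -1464539711297519/35879936400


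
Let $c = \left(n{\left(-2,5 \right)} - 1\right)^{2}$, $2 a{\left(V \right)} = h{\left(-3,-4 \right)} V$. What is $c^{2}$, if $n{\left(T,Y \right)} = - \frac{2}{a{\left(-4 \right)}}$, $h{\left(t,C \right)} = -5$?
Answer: $\frac{1296}{625} \approx 2.0736$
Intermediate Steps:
$a{\left(V \right)} = - \frac{5 V}{2}$ ($a{\left(V \right)} = \frac{\left(-5\right) V}{2} = - \frac{5 V}{2}$)
$n{\left(T,Y \right)} = - \frac{1}{5}$ ($n{\left(T,Y \right)} = - \frac{2}{\left(- \frac{5}{2}\right) \left(-4\right)} = - \frac{2}{10} = \left(-2\right) \frac{1}{10} = - \frac{1}{5}$)
$c = \frac{36}{25}$ ($c = \left(- \frac{1}{5} - 1\right)^{2} = \left(- \frac{6}{5}\right)^{2} = \frac{36}{25} \approx 1.44$)
$c^{2} = \left(\frac{36}{25}\right)^{2} = \frac{1296}{625}$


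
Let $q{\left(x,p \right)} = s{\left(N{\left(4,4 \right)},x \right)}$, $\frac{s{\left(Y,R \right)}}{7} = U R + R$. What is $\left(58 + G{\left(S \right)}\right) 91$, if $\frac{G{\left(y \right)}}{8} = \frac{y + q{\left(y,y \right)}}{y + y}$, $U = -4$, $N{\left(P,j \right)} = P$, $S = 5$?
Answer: $-2002$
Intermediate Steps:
$s{\left(Y,R \right)} = - 21 R$ ($s{\left(Y,R \right)} = 7 \left(- 4 R + R\right) = 7 \left(- 3 R\right) = - 21 R$)
$q{\left(x,p \right)} = - 21 x$
$G{\left(y \right)} = -80$ ($G{\left(y \right)} = 8 \frac{y - 21 y}{y + y} = 8 \frac{\left(-20\right) y}{2 y} = 8 - 20 y \frac{1}{2 y} = 8 \left(-10\right) = -80$)
$\left(58 + G{\left(S \right)}\right) 91 = \left(58 - 80\right) 91 = \left(-22\right) 91 = -2002$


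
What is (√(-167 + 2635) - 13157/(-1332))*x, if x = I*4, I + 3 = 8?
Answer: 65785/333 + 40*√617 ≈ 1191.1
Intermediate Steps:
I = 5 (I = -3 + 8 = 5)
x = 20 (x = 5*4 = 20)
(√(-167 + 2635) - 13157/(-1332))*x = (√(-167 + 2635) - 13157/(-1332))*20 = (√2468 - 13157*(-1/1332))*20 = (2*√617 + 13157/1332)*20 = (13157/1332 + 2*√617)*20 = 65785/333 + 40*√617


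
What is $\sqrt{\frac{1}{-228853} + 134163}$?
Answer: $\frac{\sqrt{7026612123761414}}{228853} \approx 366.28$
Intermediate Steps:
$\sqrt{\frac{1}{-228853} + 134163} = \sqrt{- \frac{1}{228853} + 134163} = \sqrt{\frac{30703605038}{228853}} = \frac{\sqrt{7026612123761414}}{228853}$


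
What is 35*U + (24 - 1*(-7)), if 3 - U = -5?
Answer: 311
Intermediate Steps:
U = 8 (U = 3 - 1*(-5) = 3 + 5 = 8)
35*U + (24 - 1*(-7)) = 35*8 + (24 - 1*(-7)) = 280 + (24 + 7) = 280 + 31 = 311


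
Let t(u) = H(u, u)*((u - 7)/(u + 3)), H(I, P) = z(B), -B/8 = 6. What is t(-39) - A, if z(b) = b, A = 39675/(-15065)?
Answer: -23069/393 ≈ -58.700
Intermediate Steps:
A = -345/131 (A = 39675*(-1/15065) = -345/131 ≈ -2.6336)
B = -48 (B = -8*6 = -48)
H(I, P) = -48
t(u) = -48*(-7 + u)/(3 + u) (t(u) = -48*(u - 7)/(u + 3) = -48*(-7 + u)/(3 + u))
t(-39) - A = 48*(7 - 1*(-39))/(3 - 39) - 1*(-345/131) = 48*(7 + 39)/(-36) + 345/131 = 48*(-1/36)*46 + 345/131 = -184/3 + 345/131 = -23069/393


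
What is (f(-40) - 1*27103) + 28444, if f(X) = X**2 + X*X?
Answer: 4541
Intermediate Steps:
f(X) = 2*X**2 (f(X) = X**2 + X**2 = 2*X**2)
(f(-40) - 1*27103) + 28444 = (2*(-40)**2 - 1*27103) + 28444 = (2*1600 - 27103) + 28444 = (3200 - 27103) + 28444 = -23903 + 28444 = 4541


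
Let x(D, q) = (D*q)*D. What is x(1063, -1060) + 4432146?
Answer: -1193334994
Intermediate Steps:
x(D, q) = q*D**2
x(1063, -1060) + 4432146 = -1060*1063**2 + 4432146 = -1060*1129969 + 4432146 = -1197767140 + 4432146 = -1193334994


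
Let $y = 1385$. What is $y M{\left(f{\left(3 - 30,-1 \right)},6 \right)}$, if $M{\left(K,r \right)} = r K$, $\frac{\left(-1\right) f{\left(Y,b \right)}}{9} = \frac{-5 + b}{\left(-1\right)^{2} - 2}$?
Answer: $-448740$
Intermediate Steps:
$f{\left(Y,b \right)} = -45 + 9 b$ ($f{\left(Y,b \right)} = - 9 \frac{-5 + b}{\left(-1\right)^{2} - 2} = - 9 \frac{-5 + b}{1 - 2} = - 9 \frac{-5 + b}{-1} = - 9 \left(-5 + b\right) \left(-1\right) = - 9 \left(5 - b\right) = -45 + 9 b$)
$M{\left(K,r \right)} = K r$
$y M{\left(f{\left(3 - 30,-1 \right)},6 \right)} = 1385 \left(-45 + 9 \left(-1\right)\right) 6 = 1385 \left(-45 - 9\right) 6 = 1385 \left(\left(-54\right) 6\right) = 1385 \left(-324\right) = -448740$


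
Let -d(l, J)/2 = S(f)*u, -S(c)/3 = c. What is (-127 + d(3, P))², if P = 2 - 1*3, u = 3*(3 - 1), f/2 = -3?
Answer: 117649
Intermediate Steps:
f = -6 (f = 2*(-3) = -6)
S(c) = -3*c
u = 6 (u = 3*2 = 6)
P = -1 (P = 2 - 3 = -1)
d(l, J) = -216 (d(l, J) = -2*(-3*(-6))*6 = -36*6 = -2*108 = -216)
(-127 + d(3, P))² = (-127 - 216)² = (-343)² = 117649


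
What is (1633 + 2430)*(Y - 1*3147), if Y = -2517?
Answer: -23012832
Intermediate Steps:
(1633 + 2430)*(Y - 1*3147) = (1633 + 2430)*(-2517 - 1*3147) = 4063*(-2517 - 3147) = 4063*(-5664) = -23012832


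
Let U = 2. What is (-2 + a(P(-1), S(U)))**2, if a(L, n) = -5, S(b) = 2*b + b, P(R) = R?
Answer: 49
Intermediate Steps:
S(b) = 3*b
(-2 + a(P(-1), S(U)))**2 = (-2 - 5)**2 = (-7)**2 = 49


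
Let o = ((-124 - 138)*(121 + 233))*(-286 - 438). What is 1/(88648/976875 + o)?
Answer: 976875/65596718698648 ≈ 1.4892e-8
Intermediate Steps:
o = 67149552 (o = -262*354*(-724) = -92748*(-724) = 67149552)
1/(88648/976875 + o) = 1/(88648/976875 + 67149552) = 1/(65596718698648/976875) = 976875/65596718698648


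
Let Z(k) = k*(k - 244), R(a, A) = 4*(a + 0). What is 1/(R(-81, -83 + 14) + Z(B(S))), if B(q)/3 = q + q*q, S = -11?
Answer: 1/28056 ≈ 3.5643e-5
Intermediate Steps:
R(a, A) = 4*a
B(q) = 3*q + 3*q**2 (B(q) = 3*(q + q*q) = 3*(q + q**2) = 3*q + 3*q**2)
Z(k) = k*(-244 + k)
1/(R(-81, -83 + 14) + Z(B(S))) = 1/(4*(-81) + (3*(-11)*(1 - 11))*(-244 + 3*(-11)*(1 - 11))) = 1/(-324 + (3*(-11)*(-10))*(-244 + 3*(-11)*(-10))) = 1/(-324 + 330*(-244 + 330)) = 1/(-324 + 330*86) = 1/(-324 + 28380) = 1/28056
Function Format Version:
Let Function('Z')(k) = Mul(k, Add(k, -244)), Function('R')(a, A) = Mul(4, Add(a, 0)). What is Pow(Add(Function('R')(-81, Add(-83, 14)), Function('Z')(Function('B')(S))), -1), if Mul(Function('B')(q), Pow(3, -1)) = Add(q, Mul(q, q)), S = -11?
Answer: Rational(1, 28056) ≈ 3.5643e-5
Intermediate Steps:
Function('R')(a, A) = Mul(4, a)
Function('B')(q) = Add(Mul(3, q), Mul(3, Pow(q, 2))) (Function('B')(q) = Mul(3, Add(q, Mul(q, q))) = Mul(3, Add(q, Pow(q, 2))) = Add(Mul(3, q), Mul(3, Pow(q, 2))))
Function('Z')(k) = Mul(k, Add(-244, k))
Pow(Add(Function('R')(-81, Add(-83, 14)), Function('Z')(Function('B')(S))), -1) = Pow(Add(Mul(4, -81), Mul(Mul(3, -11, Add(1, -11)), Add(-244, Mul(3, -11, Add(1, -11))))), -1) = Pow(Add(-324, Mul(Mul(3, -11, -10), Add(-244, Mul(3, -11, -10)))), -1) = Pow(Add(-324, Mul(330, Add(-244, 330))), -1) = Pow(Add(-324, Mul(330, 86)), -1) = Pow(Add(-324, 28380), -1) = Pow(28056, -1) = Rational(1, 28056)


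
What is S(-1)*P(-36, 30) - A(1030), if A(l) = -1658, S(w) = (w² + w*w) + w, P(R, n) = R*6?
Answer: 1442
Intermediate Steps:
P(R, n) = 6*R
S(w) = w + 2*w² (S(w) = (w² + w²) + w = 2*w² + w = w + 2*w²)
S(-1)*P(-36, 30) - A(1030) = (-(1 + 2*(-1)))*(6*(-36)) - 1*(-1658) = -(1 - 2)*(-216) + 1658 = -1*(-1)*(-216) + 1658 = 1*(-216) + 1658 = -216 + 1658 = 1442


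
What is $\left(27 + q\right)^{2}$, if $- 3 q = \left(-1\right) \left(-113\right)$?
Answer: $\frac{1024}{9} \approx 113.78$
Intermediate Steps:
$q = - \frac{113}{3}$ ($q = - \frac{\left(-1\right) \left(-113\right)}{3} = \left(- \frac{1}{3}\right) 113 = - \frac{113}{3} \approx -37.667$)
$\left(27 + q\right)^{2} = \left(27 - \frac{113}{3}\right)^{2} = \left(- \frac{32}{3}\right)^{2} = \frac{1024}{9}$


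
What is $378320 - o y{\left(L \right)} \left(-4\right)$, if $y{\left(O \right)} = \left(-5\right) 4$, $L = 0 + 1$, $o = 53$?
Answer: $374080$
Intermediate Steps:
$L = 1$
$y{\left(O \right)} = -20$
$378320 - o y{\left(L \right)} \left(-4\right) = 378320 - 53 \left(-20\right) \left(-4\right) = 378320 - \left(-1060\right) \left(-4\right) = 378320 - 4240 = 374080$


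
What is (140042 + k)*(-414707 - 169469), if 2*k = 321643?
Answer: -175757235976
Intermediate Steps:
k = 321643/2 (k = (½)*321643 = 321643/2 ≈ 1.6082e+5)
(140042 + k)*(-414707 - 169469) = (140042 + 321643/2)*(-414707 - 169469) = (601727/2)*(-584176) = -175757235976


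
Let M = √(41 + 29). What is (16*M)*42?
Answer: 672*√70 ≈ 5622.4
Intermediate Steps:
M = √70 ≈ 8.3666
(16*M)*42 = (16*√70)*42 = 672*√70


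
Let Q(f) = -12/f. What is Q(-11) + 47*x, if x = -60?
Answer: -31008/11 ≈ -2818.9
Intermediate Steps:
Q(-11) + 47*x = -12/(-11) + 47*(-60) = -12*(-1/11) - 2820 = 12/11 - 2820 = -31008/11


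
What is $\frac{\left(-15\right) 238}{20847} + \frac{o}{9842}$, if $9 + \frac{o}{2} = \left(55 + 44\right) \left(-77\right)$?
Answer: $- \frac{58890758}{34196029} \approx -1.7222$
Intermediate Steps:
$o = -15264$ ($o = -18 + 2 \left(55 + 44\right) \left(-77\right) = -18 + 2 \cdot 99 \left(-77\right) = -18 + 2 \left(-7623\right) = -18 - 15246 = -15264$)
$\frac{\left(-15\right) 238}{20847} + \frac{o}{9842} = \frac{\left(-15\right) 238}{20847} - \frac{15264}{9842} = \left(-3570\right) \frac{1}{20847} - \frac{7632}{4921} = - \frac{1190}{6949} - \frac{7632}{4921} = - \frac{58890758}{34196029}$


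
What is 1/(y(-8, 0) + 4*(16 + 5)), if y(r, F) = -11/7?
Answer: 7/577 ≈ 0.012132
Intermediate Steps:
y(r, F) = -11/7 (y(r, F) = -11*⅐ = -11/7)
1/(y(-8, 0) + 4*(16 + 5)) = 1/(-11/7 + 4*(16 + 5)) = 1/(-11/7 + 4*21) = 1/(-11/7 + 84) = 1/(577/7) = 7/577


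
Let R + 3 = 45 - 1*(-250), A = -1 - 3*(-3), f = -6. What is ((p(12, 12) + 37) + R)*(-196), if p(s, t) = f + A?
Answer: -64876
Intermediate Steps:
A = 8 (A = -1 + 9 = 8)
p(s, t) = 2 (p(s, t) = -6 + 8 = 2)
R = 292 (R = -3 + (45 - 1*(-250)) = -3 + (45 + 250) = -3 + 295 = 292)
((p(12, 12) + 37) + R)*(-196) = ((2 + 37) + 292)*(-196) = (39 + 292)*(-196) = 331*(-196) = -64876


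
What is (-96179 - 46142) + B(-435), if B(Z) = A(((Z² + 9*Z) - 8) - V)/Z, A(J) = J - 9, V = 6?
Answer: -62094922/435 ≈ -1.4275e+5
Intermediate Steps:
A(J) = -9 + J
B(Z) = (-23 + Z² + 9*Z)/Z (B(Z) = (-9 + (((Z² + 9*Z) - 8) - 1*6))/Z = (-9 + ((-8 + Z² + 9*Z) - 6))/Z = (-9 + (-14 + Z² + 9*Z))/Z = (-23 + Z² + 9*Z)/Z)
(-96179 - 46142) + B(-435) = (-96179 - 46142) + (9 - 435 - 23/(-435)) = -142321 + (9 - 435 - 23*(-1/435)) = -142321 + (9 - 435 + 23/435) = -142321 - 185287/435 = -62094922/435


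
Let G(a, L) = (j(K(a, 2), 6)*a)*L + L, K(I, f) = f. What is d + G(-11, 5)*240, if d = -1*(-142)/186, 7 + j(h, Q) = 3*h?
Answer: 1339271/93 ≈ 14401.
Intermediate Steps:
j(h, Q) = -7 + 3*h
d = 71/93 (d = 142*(1/186) = 71/93 ≈ 0.76344)
G(a, L) = L - L*a (G(a, L) = ((-7 + 3*2)*a)*L + L = ((-7 + 6)*a)*L + L = (-a)*L + L = -L*a + L = L - L*a)
d + G(-11, 5)*240 = 71/93 + (5*(1 - 1*(-11)))*240 = 71/93 + (5*(1 + 11))*240 = 71/93 + (5*12)*240 = 71/93 + 60*240 = 71/93 + 14400 = 1339271/93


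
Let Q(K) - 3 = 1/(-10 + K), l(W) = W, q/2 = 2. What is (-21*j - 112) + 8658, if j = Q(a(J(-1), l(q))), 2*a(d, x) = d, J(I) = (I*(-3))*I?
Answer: 195151/23 ≈ 8484.8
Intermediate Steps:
q = 4 (q = 2*2 = 4)
J(I) = -3*I**2 (J(I) = (-3*I)*I = -3*I**2)
a(d, x) = d/2
Q(K) = 3 + 1/(-10 + K)
j = 67/23 (j = (-29 + 3*((-3*(-1)**2)/2))/(-10 + (-3*(-1)**2)/2) = (-29 + 3*((-3*1)/2))/(-10 + (-3*1)/2) = (-29 + 3*((1/2)*(-3)))/(-10 + (1/2)*(-3)) = (-29 + 3*(-3/2))/(-10 - 3/2) = (-29 - 9/2)/(-23/2) = -2/23*(-67/2) = 67/23 ≈ 2.9130)
(-21*j - 112) + 8658 = (-21*67/23 - 112) + 8658 = (-1407/23 - 112) + 8658 = -3983/23 + 8658 = 195151/23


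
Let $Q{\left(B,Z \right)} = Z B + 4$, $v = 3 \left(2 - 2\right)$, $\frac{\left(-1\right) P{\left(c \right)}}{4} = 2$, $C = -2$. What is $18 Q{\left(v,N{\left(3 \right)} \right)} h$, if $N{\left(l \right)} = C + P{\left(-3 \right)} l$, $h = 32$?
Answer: $2304$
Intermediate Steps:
$P{\left(c \right)} = -8$ ($P{\left(c \right)} = \left(-4\right) 2 = -8$)
$v = 0$ ($v = 3 \cdot 0 = 0$)
$N{\left(l \right)} = -2 - 8 l$
$Q{\left(B,Z \right)} = 4 + B Z$ ($Q{\left(B,Z \right)} = B Z + 4 = 4 + B Z$)
$18 Q{\left(v,N{\left(3 \right)} \right)} h = 18 \left(4 + 0 \left(-2 - 24\right)\right) 32 = 18 \left(4 + 0 \left(-26\right)\right) 32 = 18 \left(4 + 0\right) 32 = 18 \cdot 4 \cdot 32 = 72 \cdot 32 = 2304$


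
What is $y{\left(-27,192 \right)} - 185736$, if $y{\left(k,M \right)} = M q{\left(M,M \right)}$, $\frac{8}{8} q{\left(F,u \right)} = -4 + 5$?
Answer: $-185544$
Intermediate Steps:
$q{\left(F,u \right)} = 1$ ($q{\left(F,u \right)} = -4 + 5 = 1$)
$y{\left(k,M \right)} = M$ ($y{\left(k,M \right)} = M 1 = M$)
$y{\left(-27,192 \right)} - 185736 = 192 - 185736 = -185544$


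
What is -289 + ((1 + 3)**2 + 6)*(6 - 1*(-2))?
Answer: -113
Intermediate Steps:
-289 + ((1 + 3)**2 + 6)*(6 - 1*(-2)) = -289 + (4**2 + 6)*(6 + 2) = -289 + (16 + 6)*8 = -289 + 22*8 = -289 + 176 = -113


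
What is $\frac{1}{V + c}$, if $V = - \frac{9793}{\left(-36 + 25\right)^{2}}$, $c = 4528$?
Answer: $\frac{121}{538095} \approx 0.00022487$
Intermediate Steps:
$V = - \frac{9793}{121}$ ($V = - \frac{9793}{\left(-11\right)^{2}} = - \frac{9793}{121} \approx -80.934$)
$\frac{1}{V + c} = \frac{1}{- \frac{9793}{121} + 4528} = \frac{1}{\frac{538095}{121}} = \frac{121}{538095}$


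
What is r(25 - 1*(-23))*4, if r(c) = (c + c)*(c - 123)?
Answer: -28800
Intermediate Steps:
r(c) = 2*c*(-123 + c) (r(c) = (2*c)*(-123 + c) = 2*c*(-123 + c))
r(25 - 1*(-23))*4 = (2*(25 - 1*(-23))*(-123 + (25 - 1*(-23))))*4 = (2*(25 + 23)*(-123 + (25 + 23)))*4 = (2*48*(-123 + 48))*4 = (2*48*(-75))*4 = -7200*4 = -28800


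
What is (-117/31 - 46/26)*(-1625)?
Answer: 279250/31 ≈ 9008.1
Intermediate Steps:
(-117/31 - 46/26)*(-1625) = (-117*1/31 - 46*1/26)*(-1625) = (-117/31 - 23/13)*(-1625) = -2234/403*(-1625) = 279250/31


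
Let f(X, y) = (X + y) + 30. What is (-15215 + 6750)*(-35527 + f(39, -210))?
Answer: 301929620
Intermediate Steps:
f(X, y) = 30 + X + y
(-15215 + 6750)*(-35527 + f(39, -210)) = (-15215 + 6750)*(-35527 + (30 + 39 - 210)) = -8465*(-35527 - 141) = -8465*(-35668) = 301929620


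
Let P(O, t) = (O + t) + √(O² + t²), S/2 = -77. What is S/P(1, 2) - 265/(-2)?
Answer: 17 + 77*√5/2 ≈ 103.09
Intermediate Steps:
S = -154 (S = 2*(-77) = -154)
P(O, t) = O + t + √(O² + t²)
S/P(1, 2) - 265/(-2) = -154/(1 + 2 + √(1² + 2²)) - 265/(-2) = -154/(1 + 2 + √(1 + 4)) - 265*(-½) = -154/(1 + 2 + √5) + 265/2 = -154/(3 + √5) + 265/2 = 265/2 - 154/(3 + √5)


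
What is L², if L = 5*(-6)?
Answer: 900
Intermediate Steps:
L = -30
L² = (-30)² = 900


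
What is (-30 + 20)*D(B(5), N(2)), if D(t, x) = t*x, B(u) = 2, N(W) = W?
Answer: -40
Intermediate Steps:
(-30 + 20)*D(B(5), N(2)) = (-30 + 20)*(2*2) = -10*4 = -40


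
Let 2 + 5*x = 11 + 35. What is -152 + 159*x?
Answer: 6236/5 ≈ 1247.2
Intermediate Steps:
x = 44/5 (x = -⅖ + (11 + 35)/5 = -⅖ + (⅕)*46 = -⅖ + 46/5 = 44/5 ≈ 8.8000)
-152 + 159*x = -152 + 159*(44/5) = -152 + 6996/5 = 6236/5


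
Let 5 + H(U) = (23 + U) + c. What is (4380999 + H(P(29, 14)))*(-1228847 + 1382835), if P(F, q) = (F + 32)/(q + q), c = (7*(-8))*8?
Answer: 4721887762521/7 ≈ 6.7456e+11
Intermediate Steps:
c = -448 (c = -56*8 = -448)
P(F, q) = (32 + F)/(2*q) (P(F, q) = (32 + F)/((2*q)) = (32 + F)*(1/(2*q)) = (32 + F)/(2*q))
H(U) = -430 + U (H(U) = -5 + ((23 + U) - 448) = -5 + (-425 + U) = -430 + U)
(4380999 + H(P(29, 14)))*(-1228847 + 1382835) = (4380999 + (-430 + (½)*(32 + 29)/14))*(-1228847 + 1382835) = (4380999 + (-430 + (½)*(1/14)*61))*153988 = (4380999 + (-430 + 61/28))*153988 = (4380999 - 11979/28)*153988 = (122655993/28)*153988 = 4721887762521/7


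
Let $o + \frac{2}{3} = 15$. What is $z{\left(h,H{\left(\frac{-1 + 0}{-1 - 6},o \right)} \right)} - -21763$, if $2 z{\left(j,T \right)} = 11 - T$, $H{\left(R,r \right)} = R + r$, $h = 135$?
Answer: $\frac{913973}{42} \approx 21761.0$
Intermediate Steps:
$o = \frac{43}{3}$ ($o = - \frac{2}{3} + 15 = \frac{43}{3} \approx 14.333$)
$z{\left(j,T \right)} = \frac{11}{2} - \frac{T}{2}$ ($z{\left(j,T \right)} = \frac{11 - T}{2} = \frac{11}{2} - \frac{T}{2}$)
$z{\left(h,H{\left(\frac{-1 + 0}{-1 - 6},o \right)} \right)} - -21763 = \left(\frac{11}{2} - \frac{\frac{-1 + 0}{-1 - 6} + \frac{43}{3}}{2}\right) - -21763 = \left(\frac{11}{2} - \frac{- \frac{1}{-7} + \frac{43}{3}}{2}\right) + 21763 = \left(\frac{11}{2} - \frac{\left(-1\right) \left(- \frac{1}{7}\right) + \frac{43}{3}}{2}\right) + 21763 = \left(\frac{11}{2} - \frac{\frac{1}{7} + \frac{43}{3}}{2}\right) + 21763 = \left(\frac{11}{2} - \frac{152}{21}\right) + 21763 = - \frac{73}{42} + 21763 = \frac{913973}{42}$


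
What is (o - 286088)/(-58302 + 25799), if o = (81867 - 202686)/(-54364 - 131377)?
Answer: 53138150389/6037139723 ≈ 8.8019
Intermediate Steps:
o = 120819/185741 (o = -120819/(-185741) = -120819*(-1/185741) = 120819/185741 ≈ 0.65047)
(o - 286088)/(-58302 + 25799) = (120819/185741 - 286088)/(-58302 + 25799) = -53138150389/185741/(-32503) = -53138150389/185741*(-1/32503) = 53138150389/6037139723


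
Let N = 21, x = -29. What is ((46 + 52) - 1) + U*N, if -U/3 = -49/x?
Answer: -274/29 ≈ -9.4483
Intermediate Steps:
U = -147/29 (U = -(-147)/(-29) = -(-147)*(-1)/29 = -3*49/29 = -147/29 ≈ -5.0690)
((46 + 52) - 1) + U*N = ((46 + 52) - 1) - 147/29*21 = (98 - 1) - 3087/29 = 97 - 3087/29 = -274/29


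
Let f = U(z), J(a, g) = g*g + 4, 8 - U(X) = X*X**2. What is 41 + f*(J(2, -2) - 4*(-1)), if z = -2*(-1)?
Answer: 41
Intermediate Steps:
z = 2
U(X) = 8 - X**3 (U(X) = 8 - X*X**2 = 8 - X**3)
J(a, g) = 4 + g**2 (J(a, g) = g**2 + 4 = 4 + g**2)
f = 0 (f = 8 - 1*2**3 = 8 - 1*8 = 8 - 8 = 0)
41 + f*(J(2, -2) - 4*(-1)) = 41 + 0*((4 + (-2)**2) - 4*(-1)) = 41 + 0*((4 + 4) + 4) = 41 + 0*(8 + 4) = 41 + 0*12 = 41 + 0 = 41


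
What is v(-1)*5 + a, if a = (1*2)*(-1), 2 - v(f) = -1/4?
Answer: 37/4 ≈ 9.2500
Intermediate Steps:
v(f) = 9/4 (v(f) = 2 - (-1)/4 = 2 - 1*(-¼) = 2 + ¼ = 9/4)
a = -2 (a = 2*(-1) = -2)
v(-1)*5 + a = (9/4)*5 - 2 = 45/4 - 2 = 37/4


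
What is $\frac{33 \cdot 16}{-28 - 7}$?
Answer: $- \frac{528}{35} \approx -15.086$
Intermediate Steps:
$\frac{33 \cdot 16}{-28 - 7} = \frac{528}{-35} = 528 \left(- \frac{1}{35}\right) = - \frac{528}{35}$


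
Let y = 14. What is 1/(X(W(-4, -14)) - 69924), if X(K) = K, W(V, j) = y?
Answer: -1/69910 ≈ -1.4304e-5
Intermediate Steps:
W(V, j) = 14
1/(X(W(-4, -14)) - 69924) = 1/(14 - 69924) = 1/(-69910) = -1/69910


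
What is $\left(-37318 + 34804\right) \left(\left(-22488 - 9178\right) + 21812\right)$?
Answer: $24772956$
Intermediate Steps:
$\left(-37318 + 34804\right) \left(\left(-22488 - 9178\right) + 21812\right) = - 2514 \left(\left(-22488 - 9178\right) + 21812\right) = - 2514 \left(-31666 + 21812\right) = \left(-2514\right) \left(-9854\right) = 24772956$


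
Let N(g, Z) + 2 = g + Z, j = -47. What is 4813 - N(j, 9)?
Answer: 4853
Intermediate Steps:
N(g, Z) = -2 + Z + g (N(g, Z) = -2 + (g + Z) = -2 + (Z + g) = -2 + Z + g)
4813 - N(j, 9) = 4813 - (-2 + 9 - 47) = 4813 - 1*(-40) = 4813 + 40 = 4853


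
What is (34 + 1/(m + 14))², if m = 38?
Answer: 3129361/2704 ≈ 1157.3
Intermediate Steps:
(34 + 1/(m + 14))² = (34 + 1/(38 + 14))² = (34 + 1/52)² = (1769/52)² = 3129361/2704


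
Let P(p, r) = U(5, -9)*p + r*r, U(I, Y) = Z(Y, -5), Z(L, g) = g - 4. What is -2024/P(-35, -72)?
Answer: -2024/5499 ≈ -0.36807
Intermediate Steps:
Z(L, g) = -4 + g
U(I, Y) = -9 (U(I, Y) = -4 - 5 = -9)
P(p, r) = r² - 9*p (P(p, r) = -9*p + r*r = -9*p + r² = r² - 9*p)
-2024/P(-35, -72) = -2024/((-72)² - 9*(-35)) = -2024/(5184 + 315) = -2024/5499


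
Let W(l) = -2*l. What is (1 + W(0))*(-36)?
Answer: -36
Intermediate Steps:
(1 + W(0))*(-36) = (1 - 2*0)*(-36) = (1 + 0)*(-36) = 1*(-36) = -36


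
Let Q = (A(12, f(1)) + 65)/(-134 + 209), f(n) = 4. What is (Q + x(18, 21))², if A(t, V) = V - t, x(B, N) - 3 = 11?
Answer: 136161/625 ≈ 217.86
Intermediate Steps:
x(B, N) = 14 (x(B, N) = 3 + 11 = 14)
Q = 19/25 (Q = ((4 - 1*12) + 65)/(-134 + 209) = ((4 - 12) + 65)/75 = (-8 + 65)*(1/75) = 57*(1/75) = 19/25 ≈ 0.76000)
(Q + x(18, 21))² = (19/25 + 14)² = (369/25)² = 136161/625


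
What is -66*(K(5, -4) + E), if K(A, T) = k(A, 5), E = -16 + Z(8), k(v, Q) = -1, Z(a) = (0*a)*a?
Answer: 1122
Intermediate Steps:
Z(a) = 0 (Z(a) = 0*a = 0)
E = -16 (E = -16 + 0 = -16)
K(A, T) = -1
-66*(K(5, -4) + E) = -66*(-1 - 16) = -66*(-17) = 1122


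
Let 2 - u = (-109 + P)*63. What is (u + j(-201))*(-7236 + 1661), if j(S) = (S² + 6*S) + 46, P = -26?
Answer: -266195100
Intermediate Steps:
j(S) = 46 + S² + 6*S
u = 8507 (u = 2 - (-109 - 26)*63 = 2 - (-135)*63 = 2 - 1*(-8505) = 2 + 8505 = 8507)
(u + j(-201))*(-7236 + 1661) = (8507 + (46 + (-201)² + 6*(-201)))*(-7236 + 1661) = (8507 + (46 + 40401 - 1206))*(-5575) = (8507 + 39241)*(-5575) = 47748*(-5575) = -266195100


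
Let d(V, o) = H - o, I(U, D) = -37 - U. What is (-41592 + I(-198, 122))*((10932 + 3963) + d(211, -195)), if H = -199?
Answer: -616949021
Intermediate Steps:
d(V, o) = -199 - o
(-41592 + I(-198, 122))*((10932 + 3963) + d(211, -195)) = (-41592 + (-37 - 1*(-198)))*((10932 + 3963) + (-199 - 1*(-195))) = (-41592 + (-37 + 198))*(14895 + (-199 + 195)) = (-41592 + 161)*(14895 - 4) = -41431*14891 = -616949021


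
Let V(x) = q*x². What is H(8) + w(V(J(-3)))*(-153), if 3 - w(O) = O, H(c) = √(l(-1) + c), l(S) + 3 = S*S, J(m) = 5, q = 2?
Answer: 7191 + √6 ≈ 7193.5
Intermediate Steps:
l(S) = -3 + S² (l(S) = -3 + S*S = -3 + S²)
V(x) = 2*x²
H(c) = √(-2 + c) (H(c) = √((-3 + (-1)²) + c) = √((-3 + 1) + c) = √(-2 + c))
w(O) = 3 - O
H(8) + w(V(J(-3)))*(-153) = √(-2 + 8) + (3 - 2*5²)*(-153) = √6 + (3 - 2*25)*(-153) = √6 + (3 - 1*50)*(-153) = √6 + (3 - 50)*(-153) = √6 - 47*(-153) = √6 + 7191 = 7191 + √6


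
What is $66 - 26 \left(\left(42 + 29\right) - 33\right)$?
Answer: $-922$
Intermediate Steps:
$66 - 26 \left(\left(42 + 29\right) - 33\right) = 66 - 26 \left(71 - 33\right) = 66 - 988 = -922$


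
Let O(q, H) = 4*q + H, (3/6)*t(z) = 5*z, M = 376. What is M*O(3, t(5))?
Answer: 23312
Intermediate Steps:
t(z) = 10*z (t(z) = 2*(5*z) = 10*z)
O(q, H) = H + 4*q
M*O(3, t(5)) = 376*(10*5 + 4*3) = 376*(50 + 12) = 376*62 = 23312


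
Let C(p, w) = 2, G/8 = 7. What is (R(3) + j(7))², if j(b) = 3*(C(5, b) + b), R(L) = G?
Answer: 6889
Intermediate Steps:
G = 56 (G = 8*7 = 56)
R(L) = 56
j(b) = 6 + 3*b (j(b) = 3*(2 + b) = 6 + 3*b)
(R(3) + j(7))² = (56 + (6 + 3*7))² = (56 + (6 + 21))² = (56 + 27)² = 83² = 6889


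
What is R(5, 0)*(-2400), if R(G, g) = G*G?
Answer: -60000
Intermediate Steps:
R(G, g) = G²
R(5, 0)*(-2400) = 5²*(-2400) = 25*(-2400) = -60000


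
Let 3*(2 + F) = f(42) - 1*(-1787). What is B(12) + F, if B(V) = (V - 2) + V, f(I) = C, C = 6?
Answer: 1853/3 ≈ 617.67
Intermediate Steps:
f(I) = 6
B(V) = -2 + 2*V (B(V) = (-2 + V) + V = -2 + 2*V)
F = 1787/3 (F = -2 + (6 - 1*(-1787))/3 = -2 + (6 + 1787)/3 = -2 + (1/3)*1793 = -2 + 1793/3 = 1787/3 ≈ 595.67)
B(12) + F = (-2 + 2*12) + 1787/3 = (-2 + 24) + 1787/3 = 22 + 1787/3 = 1853/3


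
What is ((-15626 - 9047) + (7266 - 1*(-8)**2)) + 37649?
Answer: 20178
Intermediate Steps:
((-15626 - 9047) + (7266 - 1*(-8)**2)) + 37649 = (-24673 + (7266 - 1*64)) + 37649 = (-24673 + (7266 - 64)) + 37649 = (-24673 + 7202) + 37649 = -17471 + 37649 = 20178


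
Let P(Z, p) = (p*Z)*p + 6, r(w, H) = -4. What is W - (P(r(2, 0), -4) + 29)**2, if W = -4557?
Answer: -5398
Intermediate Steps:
P(Z, p) = 6 + Z*p**2 (P(Z, p) = (Z*p)*p + 6 = Z*p**2 + 6 = 6 + Z*p**2)
W - (P(r(2, 0), -4) + 29)**2 = -4557 - ((6 - 4*(-4)**2) + 29)**2 = -4557 - ((6 - 4*16) + 29)**2 = -4557 - ((6 - 64) + 29)**2 = -4557 - (-58 + 29)**2 = -4557 - 1*(-29)**2 = -4557 - 1*841 = -4557 - 841 = -5398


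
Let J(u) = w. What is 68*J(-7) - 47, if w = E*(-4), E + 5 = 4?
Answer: 225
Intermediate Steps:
E = -1 (E = -5 + 4 = -1)
w = 4 (w = -1*(-4) = 4)
J(u) = 4
68*J(-7) - 47 = 68*4 - 47 = 272 - 47 = 225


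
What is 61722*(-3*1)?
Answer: -185166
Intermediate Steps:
61722*(-3*1) = 61722*(-3) = -185166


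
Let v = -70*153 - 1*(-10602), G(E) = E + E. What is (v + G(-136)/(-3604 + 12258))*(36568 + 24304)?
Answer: -28454738144/4327 ≈ -6.5761e+6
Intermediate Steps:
G(E) = 2*E
v = -108 (v = -10710 + 10602 = -108)
(v + G(-136)/(-3604 + 12258))*(36568 + 24304) = (-108 + (2*(-136))/(-3604 + 12258))*(36568 + 24304) = (-108 - 272/8654)*60872 = (-108 - 272*1/8654)*60872 = (-108 - 136/4327)*60872 = -467452/4327*60872 = -28454738144/4327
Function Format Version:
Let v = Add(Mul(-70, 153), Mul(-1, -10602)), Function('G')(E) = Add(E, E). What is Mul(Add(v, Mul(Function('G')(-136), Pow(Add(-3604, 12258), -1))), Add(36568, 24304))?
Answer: Rational(-28454738144, 4327) ≈ -6.5761e+6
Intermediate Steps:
Function('G')(E) = Mul(2, E)
v = -108 (v = Add(-10710, 10602) = -108)
Mul(Add(v, Mul(Function('G')(-136), Pow(Add(-3604, 12258), -1))), Add(36568, 24304)) = Mul(Add(-108, Mul(Mul(2, -136), Pow(Add(-3604, 12258), -1))), Add(36568, 24304)) = Mul(Add(-108, Mul(-272, Pow(8654, -1))), 60872) = Mul(Add(-108, Mul(-272, Rational(1, 8654))), 60872) = Mul(Add(-108, Rational(-136, 4327)), 60872) = Mul(Rational(-467452, 4327), 60872) = Rational(-28454738144, 4327)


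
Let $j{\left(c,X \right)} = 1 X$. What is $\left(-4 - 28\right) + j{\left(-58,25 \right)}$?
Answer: $-7$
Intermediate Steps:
$j{\left(c,X \right)} = X$
$\left(-4 - 28\right) + j{\left(-58,25 \right)} = \left(-4 - 28\right) + 25 = -32 + 25 = -7$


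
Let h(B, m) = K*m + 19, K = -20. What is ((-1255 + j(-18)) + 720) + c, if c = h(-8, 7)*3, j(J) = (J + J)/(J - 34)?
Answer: -11665/13 ≈ -897.31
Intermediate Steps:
j(J) = 2*J/(-34 + J) (j(J) = (2*J)/(-34 + J) = 2*J/(-34 + J))
h(B, m) = 19 - 20*m (h(B, m) = -20*m + 19 = 19 - 20*m)
c = -363 (c = (19 - 20*7)*3 = (19 - 140)*3 = -121*3 = -363)
((-1255 + j(-18)) + 720) + c = ((-1255 + 2*(-18)/(-34 - 18)) + 720) - 363 = ((-1255 + 2*(-18)/(-52)) + 720) - 363 = ((-1255 + 2*(-18)*(-1/52)) + 720) - 363 = ((-1255 + 9/13) + 720) - 363 = (-16306/13 + 720) - 363 = -6946/13 - 363 = -11665/13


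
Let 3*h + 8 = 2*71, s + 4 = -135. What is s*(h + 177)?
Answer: -92435/3 ≈ -30812.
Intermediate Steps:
s = -139 (s = -4 - 135 = -139)
h = 134/3 (h = -8/3 + (2*71)/3 = -8/3 + (1/3)*142 = -8/3 + 142/3 = 134/3 ≈ 44.667)
s*(h + 177) = -139*(134/3 + 177) = -139*665/3 = -92435/3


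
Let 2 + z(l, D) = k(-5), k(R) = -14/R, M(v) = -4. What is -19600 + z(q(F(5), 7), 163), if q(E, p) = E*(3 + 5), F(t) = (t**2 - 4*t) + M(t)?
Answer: -97996/5 ≈ -19599.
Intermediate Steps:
F(t) = -4 + t**2 - 4*t (F(t) = (t**2 - 4*t) - 4 = -4 + t**2 - 4*t)
q(E, p) = 8*E (q(E, p) = E*8 = 8*E)
z(l, D) = 4/5 (z(l, D) = -2 - 14/(-5) = -2 - 14*(-1/5) = -2 + 14/5 = 4/5)
-19600 + z(q(F(5), 7), 163) = -19600 + 4/5 = -97996/5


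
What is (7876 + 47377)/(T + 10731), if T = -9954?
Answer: 55253/777 ≈ 71.111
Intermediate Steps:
(7876 + 47377)/(T + 10731) = (7876 + 47377)/(-9954 + 10731) = 55253/777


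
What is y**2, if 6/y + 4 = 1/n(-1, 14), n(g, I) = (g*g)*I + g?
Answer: 676/289 ≈ 2.3391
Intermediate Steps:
n(g, I) = g + I*g**2 (n(g, I) = g**2*I + g = I*g**2 + g = g + I*g**2)
y = -26/17 (y = 6/(-4 + 1/(-(1 + 14*(-1)))) = 6/(-4 + 1/(-(1 - 14))) = 6/(-4 + 1/(-1*(-13))) = 6/(-4 + 1/13) = 6/(-51/13) = 6*(-13/51) = -26/17 ≈ -1.5294)
y**2 = (-26/17)**2 = 676/289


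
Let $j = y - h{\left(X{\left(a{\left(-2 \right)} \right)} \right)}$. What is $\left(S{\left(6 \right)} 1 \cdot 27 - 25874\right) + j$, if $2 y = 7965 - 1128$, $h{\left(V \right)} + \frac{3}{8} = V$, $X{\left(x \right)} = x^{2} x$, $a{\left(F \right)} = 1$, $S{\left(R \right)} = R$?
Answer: $- \frac{178353}{8} \approx -22294.0$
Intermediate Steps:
$X{\left(x \right)} = x^{3}$
$h{\left(V \right)} = - \frac{3}{8} + V$
$y = \frac{6837}{2}$ ($y = \frac{7965 - 1128}{2} = \frac{1}{2} \cdot 6837 = \frac{6837}{2} \approx 3418.5$)
$j = \frac{27343}{8}$ ($j = \frac{6837}{2} - \left(- \frac{3}{8} + 1^{3}\right) = \frac{6837}{2} - \left(- \frac{3}{8} + 1\right) = \frac{6837}{2} - \frac{5}{8} = \frac{27343}{8} \approx 3417.9$)
$\left(S{\left(6 \right)} 1 \cdot 27 - 25874\right) + j = \left(6 \cdot 1 \cdot 27 - 25874\right) + \frac{27343}{8} = \left(6 \cdot 27 - 25874\right) + \frac{27343}{8} = \left(162 - 25874\right) + \frac{27343}{8} = -25712 + \frac{27343}{8} = - \frac{178353}{8}$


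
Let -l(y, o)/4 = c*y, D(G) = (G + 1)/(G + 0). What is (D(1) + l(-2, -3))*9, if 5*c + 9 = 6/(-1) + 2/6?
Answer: -966/5 ≈ -193.20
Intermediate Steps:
D(G) = (1 + G)/G
c = -44/15 (c = -9/5 + (6/(-1) + 2/6)/5 = -9/5 + (6*(-1) + 2*(⅙))/5 = -9/5 + (-6 + ⅓)/5 = -9/5 + (⅕)*(-17/3) = -9/5 - 17/15 = -44/15 ≈ -2.9333)
l(y, o) = 176*y/15 (l(y, o) = -(-176)*y/15 = 176*y/15)
(D(1) + l(-2, -3))*9 = ((1 + 1)/1 + (176/15)*(-2))*9 = (1*2 - 352/15)*9 = (2 - 352/15)*9 = -322/15*9 = -966/5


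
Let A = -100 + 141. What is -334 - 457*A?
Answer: -19071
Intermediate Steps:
A = 41
-334 - 457*A = -334 - 457*41 = -334 - 18737 = -19071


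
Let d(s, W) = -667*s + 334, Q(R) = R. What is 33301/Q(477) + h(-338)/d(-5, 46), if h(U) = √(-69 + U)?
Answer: 33301/477 + I*√407/3669 ≈ 69.813 + 0.0054986*I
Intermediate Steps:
d(s, W) = 334 - 667*s
33301/Q(477) + h(-338)/d(-5, 46) = 33301/477 + √(-69 - 338)/(334 - 667*(-5)) = 33301*(1/477) + √(-407)/(334 + 3335) = 33301/477 + (I*√407)/3669 = 33301/477 + (I*√407)*(1/3669) = 33301/477 + I*√407/3669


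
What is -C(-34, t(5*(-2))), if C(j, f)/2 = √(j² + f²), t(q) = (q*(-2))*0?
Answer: -68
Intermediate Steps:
t(q) = 0 (t(q) = -2*q*0 = 0)
C(j, f) = 2*√(f² + j²) (C(j, f) = 2*√(j² + f²) = 2*√(f² + j²))
-C(-34, t(5*(-2))) = -2*√(0² + (-34)²) = -2*√(0 + 1156) = -2*√1156 = -2*34 = -1*68 = -68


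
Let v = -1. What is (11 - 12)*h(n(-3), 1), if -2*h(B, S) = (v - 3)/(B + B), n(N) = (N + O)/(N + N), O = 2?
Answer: -6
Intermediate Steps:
n(N) = (2 + N)/(2*N) (n(N) = (N + 2)/(N + N) = (2 + N)/((2*N)) = (2 + N)*(1/(2*N)) = (2 + N)/(2*N))
h(B, S) = 1/B (h(B, S) = -(-1 - 3)/(2*(B + B)) = -(-2)/(2*B) = -(-2)*1/(2*B) = -(-1)/B = 1/B)
(11 - 12)*h(n(-3), 1) = (11 - 12)/(((½)*(2 - 3)/(-3))) = -1/((½)*(-⅓)*(-1)) = -1/⅙ = -1*6 = -6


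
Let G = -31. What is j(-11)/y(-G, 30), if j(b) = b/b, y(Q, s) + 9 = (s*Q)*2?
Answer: 1/1851 ≈ 0.00054025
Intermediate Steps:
y(Q, s) = -9 + 2*Q*s (y(Q, s) = -9 + (s*Q)*2 = -9 + (Q*s)*2 = -9 + 2*Q*s)
j(b) = 1
j(-11)/y(-G, 30) = 1/(-9 + 2*(-1*(-31))*30) = 1/(-9 + 2*31*30) = 1/(-9 + 1860) = 1/1851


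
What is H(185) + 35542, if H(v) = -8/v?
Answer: 6575262/185 ≈ 35542.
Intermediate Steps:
H(185) + 35542 = -8/185 + 35542 = 6575262/185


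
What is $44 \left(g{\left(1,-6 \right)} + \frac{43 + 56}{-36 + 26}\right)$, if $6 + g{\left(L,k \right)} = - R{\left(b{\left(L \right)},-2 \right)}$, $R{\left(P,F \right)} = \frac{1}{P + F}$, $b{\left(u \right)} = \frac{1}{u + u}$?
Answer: $- \frac{10054}{15} \approx -670.27$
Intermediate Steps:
$b{\left(u \right)} = \frac{1}{2 u}$
$R{\left(P,F \right)} = \frac{1}{F + P}$
$g{\left(L,k \right)} = -6 - \frac{1}{-2 + \frac{1}{2 L}}$
$44 \left(g{\left(1,-6 \right)} + \frac{43 + 56}{-36 + 26}\right) = 44 \left(\frac{2 \left(3 - 11\right)}{-1 + 4 \cdot 1} + \frac{43 + 56}{-36 + 26}\right) = 44 \left(\frac{2 \left(3 - 11\right)}{-1 + 4} + \frac{99}{-10}\right) = 44 \left(2 \cdot \frac{1}{3} \left(-8\right) + 99 \left(- \frac{1}{10}\right)\right) = 44 \left(2 \cdot \frac{1}{3} \left(-8\right) - \frac{99}{10}\right) = 44 \left(- \frac{16}{3} - \frac{99}{10}\right) = 44 \left(- \frac{457}{30}\right) = - \frac{10054}{15}$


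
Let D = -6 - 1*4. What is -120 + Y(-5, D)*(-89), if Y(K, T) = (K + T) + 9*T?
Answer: 9225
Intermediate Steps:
D = -10 (D = -6 - 4 = -10)
Y(K, T) = K + 10*T
-120 + Y(-5, D)*(-89) = -120 + (-5 + 10*(-10))*(-89) = -120 + (-5 - 100)*(-89) = -120 - 105*(-89) = -120 + 9345 = 9225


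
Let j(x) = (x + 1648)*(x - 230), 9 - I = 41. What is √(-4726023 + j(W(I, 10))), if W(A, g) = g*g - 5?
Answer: 4*I*√310083 ≈ 2227.4*I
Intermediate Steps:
I = -32 (I = 9 - 1*41 = 9 - 41 = -32)
W(A, g) = -5 + g² (W(A, g) = g² - 5 = -5 + g²)
j(x) = (-230 + x)*(1648 + x) (j(x) = (1648 + x)*(-230 + x) = (-230 + x)*(1648 + x))
√(-4726023 + j(W(I, 10))) = √(-4726023 + (-379040 + (-5 + 10²)² + 1418*(-5 + 10²))) = √(-4726023 + (-379040 + (-5 + 100)² + 1418*(-5 + 100))) = √(-4726023 + (-379040 + 95² + 1418*95)) = √(-4726023 + (-379040 + 9025 + 134710)) = √(-4726023 - 235305) = √(-4961328) = 4*I*√310083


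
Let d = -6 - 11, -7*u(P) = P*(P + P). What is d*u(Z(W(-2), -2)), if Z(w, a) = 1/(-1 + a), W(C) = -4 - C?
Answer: 34/63 ≈ 0.53968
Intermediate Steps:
u(P) = -2*P²/7 (u(P) = -P*(P + P)/7 = -P*2*P/7 = -2*P²/7)
d = -17
d*u(Z(W(-2), -2)) = -(-34)*(1/(-1 - 2))²/7 = -(-34)*(1/(-3))²/7 = -(-34)*(-⅓)²/7 = -(-34)/(7*9) = -17*(-2/63) = 34/63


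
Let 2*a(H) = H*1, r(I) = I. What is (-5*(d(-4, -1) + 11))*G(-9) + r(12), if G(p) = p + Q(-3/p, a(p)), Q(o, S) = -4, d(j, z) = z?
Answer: 662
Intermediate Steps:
a(H) = H/2 (a(H) = (H*1)/2 = H/2)
G(p) = -4 + p (G(p) = p - 4 = -4 + p)
(-5*(d(-4, -1) + 11))*G(-9) + r(12) = (-5*(-1 + 11))*(-4 - 9) + 12 = -5*10*(-13) + 12 = -50*(-13) + 12 = 650 + 12 = 662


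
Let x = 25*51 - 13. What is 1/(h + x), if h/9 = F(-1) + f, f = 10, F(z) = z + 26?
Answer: 1/1577 ≈ 0.00063412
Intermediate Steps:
F(z) = 26 + z
x = 1262 (x = 1275 - 13 = 1262)
h = 315 (h = 9*((26 - 1) + 10) = 9*(25 + 10) = 9*35 = 315)
1/(h + x) = 1/(315 + 1262) = 1/1577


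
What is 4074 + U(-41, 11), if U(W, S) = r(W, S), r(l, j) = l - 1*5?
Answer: 4028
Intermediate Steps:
r(l, j) = -5 + l (r(l, j) = l - 5 = -5 + l)
U(W, S) = -5 + W
4074 + U(-41, 11) = 4074 + (-5 - 41) = 4074 - 46 = 4028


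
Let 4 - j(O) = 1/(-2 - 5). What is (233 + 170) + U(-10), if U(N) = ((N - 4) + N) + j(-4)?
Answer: 2682/7 ≈ 383.14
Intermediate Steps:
j(O) = 29/7 (j(O) = 4 - 1/(-2 - 5) = 4 - 1/(-7) = 4 - 1*(-⅐) = 4 + ⅐ = 29/7)
U(N) = ⅐ + 2*N (U(N) = ((N - 4) + N) + 29/7 = ((-4 + N) + N) + 29/7 = (-4 + 2*N) + 29/7 = ⅐ + 2*N)
(233 + 170) + U(-10) = (233 + 170) + (⅐ + 2*(-10)) = 403 + (⅐ - 20) = 403 - 139/7 = 2682/7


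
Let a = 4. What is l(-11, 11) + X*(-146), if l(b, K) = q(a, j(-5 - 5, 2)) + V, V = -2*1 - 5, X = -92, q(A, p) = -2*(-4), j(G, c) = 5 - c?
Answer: 13433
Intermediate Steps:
q(A, p) = 8
V = -7 (V = -2 - 5 = -7)
l(b, K) = 1 (l(b, K) = 8 - 7 = 1)
l(-11, 11) + X*(-146) = 1 - 92*(-146) = 1 + 13432 = 13433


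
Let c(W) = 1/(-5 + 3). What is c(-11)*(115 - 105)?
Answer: -5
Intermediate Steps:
c(W) = -1/2 (c(W) = 1/(-2) = -1/2)
c(-11)*(115 - 105) = -(115 - 105)/2 = -1/2*10 = -5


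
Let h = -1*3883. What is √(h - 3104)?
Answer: I*√6987 ≈ 83.588*I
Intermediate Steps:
h = -3883
√(h - 3104) = √(-3883 - 3104) = √(-6987) = I*√6987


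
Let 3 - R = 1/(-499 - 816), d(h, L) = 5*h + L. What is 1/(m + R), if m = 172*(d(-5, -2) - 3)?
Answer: -1315/6781454 ≈ -0.00019391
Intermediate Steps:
d(h, L) = L + 5*h
R = 3946/1315 (R = 3 - 1/(-499 - 816) = 3 - 1/(-1315) = 3 - 1*(-1/1315) = 3 + 1/1315 = 3946/1315 ≈ 3.0008)
m = -5160 (m = 172*((-2 + 5*(-5)) - 3) = 172*((-2 - 25) - 3) = 172*(-27 - 3) = 172*(-30) = -5160)
1/(m + R) = 1/(-5160 + 3946/1315) = 1/(-6781454/1315) = -1315/6781454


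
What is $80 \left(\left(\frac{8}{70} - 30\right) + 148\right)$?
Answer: $\frac{66144}{7} \approx 9449.1$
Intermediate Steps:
$80 \left(\left(\frac{8}{70} - 30\right) + 148\right) = 80 \left(\left(8 \cdot \frac{1}{70} - 30\right) + 148\right) = 80 \left(\left(\frac{4}{35} - 30\right) + 148\right) = 80 \left(- \frac{1046}{35} + 148\right) = 80 \cdot \frac{4134}{35} = \frac{66144}{7}$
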